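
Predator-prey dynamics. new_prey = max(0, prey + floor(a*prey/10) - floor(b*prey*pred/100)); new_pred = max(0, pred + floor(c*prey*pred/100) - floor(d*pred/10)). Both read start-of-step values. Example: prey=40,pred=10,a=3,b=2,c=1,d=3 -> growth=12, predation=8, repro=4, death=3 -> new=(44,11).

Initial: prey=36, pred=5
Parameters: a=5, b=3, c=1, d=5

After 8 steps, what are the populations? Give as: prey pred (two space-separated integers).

Answer: 0 139

Derivation:
Step 1: prey: 36+18-5=49; pred: 5+1-2=4
Step 2: prey: 49+24-5=68; pred: 4+1-2=3
Step 3: prey: 68+34-6=96; pred: 3+2-1=4
Step 4: prey: 96+48-11=133; pred: 4+3-2=5
Step 5: prey: 133+66-19=180; pred: 5+6-2=9
Step 6: prey: 180+90-48=222; pred: 9+16-4=21
Step 7: prey: 222+111-139=194; pred: 21+46-10=57
Step 8: prey: 194+97-331=0; pred: 57+110-28=139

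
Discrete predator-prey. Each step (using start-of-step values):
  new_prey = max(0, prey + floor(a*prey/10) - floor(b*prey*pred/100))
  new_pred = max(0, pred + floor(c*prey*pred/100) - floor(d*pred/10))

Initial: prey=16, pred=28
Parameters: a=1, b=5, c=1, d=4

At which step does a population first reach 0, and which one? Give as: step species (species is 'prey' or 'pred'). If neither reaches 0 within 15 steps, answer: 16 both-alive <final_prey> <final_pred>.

Answer: 1 prey

Derivation:
Step 1: prey: 16+1-22=0; pred: 28+4-11=21
First extinction: prey at step 1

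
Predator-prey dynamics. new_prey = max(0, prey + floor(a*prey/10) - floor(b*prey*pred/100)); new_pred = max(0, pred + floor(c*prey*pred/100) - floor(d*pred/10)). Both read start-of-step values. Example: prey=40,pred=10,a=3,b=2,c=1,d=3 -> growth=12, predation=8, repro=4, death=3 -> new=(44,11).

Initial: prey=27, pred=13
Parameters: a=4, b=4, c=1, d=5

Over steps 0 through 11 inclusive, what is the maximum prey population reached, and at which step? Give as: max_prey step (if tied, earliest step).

Answer: 152 11

Derivation:
Step 1: prey: 27+10-14=23; pred: 13+3-6=10
Step 2: prey: 23+9-9=23; pred: 10+2-5=7
Step 3: prey: 23+9-6=26; pred: 7+1-3=5
Step 4: prey: 26+10-5=31; pred: 5+1-2=4
Step 5: prey: 31+12-4=39; pred: 4+1-2=3
Step 6: prey: 39+15-4=50; pred: 3+1-1=3
Step 7: prey: 50+20-6=64; pred: 3+1-1=3
Step 8: prey: 64+25-7=82; pred: 3+1-1=3
Step 9: prey: 82+32-9=105; pred: 3+2-1=4
Step 10: prey: 105+42-16=131; pred: 4+4-2=6
Step 11: prey: 131+52-31=152; pred: 6+7-3=10
Max prey = 152 at step 11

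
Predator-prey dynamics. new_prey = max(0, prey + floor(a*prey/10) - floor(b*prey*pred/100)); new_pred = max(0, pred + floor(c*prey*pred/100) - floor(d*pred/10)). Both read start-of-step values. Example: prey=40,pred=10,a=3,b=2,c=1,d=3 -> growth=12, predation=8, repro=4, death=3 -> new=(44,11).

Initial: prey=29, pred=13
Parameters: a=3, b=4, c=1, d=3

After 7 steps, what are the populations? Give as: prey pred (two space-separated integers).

Answer: 12 5

Derivation:
Step 1: prey: 29+8-15=22; pred: 13+3-3=13
Step 2: prey: 22+6-11=17; pred: 13+2-3=12
Step 3: prey: 17+5-8=14; pred: 12+2-3=11
Step 4: prey: 14+4-6=12; pred: 11+1-3=9
Step 5: prey: 12+3-4=11; pred: 9+1-2=8
Step 6: prey: 11+3-3=11; pred: 8+0-2=6
Step 7: prey: 11+3-2=12; pred: 6+0-1=5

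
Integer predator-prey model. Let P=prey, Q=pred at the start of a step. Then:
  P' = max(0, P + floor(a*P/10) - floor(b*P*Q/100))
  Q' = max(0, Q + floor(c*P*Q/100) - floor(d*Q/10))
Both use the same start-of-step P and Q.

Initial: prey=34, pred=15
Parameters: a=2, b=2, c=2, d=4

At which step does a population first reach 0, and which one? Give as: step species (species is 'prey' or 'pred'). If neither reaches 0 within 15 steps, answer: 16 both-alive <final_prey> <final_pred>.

Step 1: prey: 34+6-10=30; pred: 15+10-6=19
Step 2: prey: 30+6-11=25; pred: 19+11-7=23
Step 3: prey: 25+5-11=19; pred: 23+11-9=25
Step 4: prey: 19+3-9=13; pred: 25+9-10=24
Step 5: prey: 13+2-6=9; pred: 24+6-9=21
Step 6: prey: 9+1-3=7; pred: 21+3-8=16
Step 7: prey: 7+1-2=6; pred: 16+2-6=12
Step 8: prey: 6+1-1=6; pred: 12+1-4=9
Step 9: prey: 6+1-1=6; pred: 9+1-3=7
Step 10: prey: 6+1-0=7; pred: 7+0-2=5
Step 11: prey: 7+1-0=8; pred: 5+0-2=3
Step 12: prey: 8+1-0=9; pred: 3+0-1=2
Step 13: prey: 9+1-0=10; pred: 2+0-0=2
Step 14: prey: 10+2-0=12; pred: 2+0-0=2
Step 15: prey: 12+2-0=14; pred: 2+0-0=2
No extinction within 15 steps

Answer: 16 both-alive 14 2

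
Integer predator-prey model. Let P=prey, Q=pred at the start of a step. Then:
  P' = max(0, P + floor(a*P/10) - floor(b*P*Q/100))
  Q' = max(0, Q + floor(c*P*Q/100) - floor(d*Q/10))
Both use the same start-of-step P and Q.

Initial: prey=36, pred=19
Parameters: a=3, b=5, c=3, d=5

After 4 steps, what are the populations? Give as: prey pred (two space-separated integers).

Step 1: prey: 36+10-34=12; pred: 19+20-9=30
Step 2: prey: 12+3-18=0; pred: 30+10-15=25
Step 3: prey: 0+0-0=0; pred: 25+0-12=13
Step 4: prey: 0+0-0=0; pred: 13+0-6=7

Answer: 0 7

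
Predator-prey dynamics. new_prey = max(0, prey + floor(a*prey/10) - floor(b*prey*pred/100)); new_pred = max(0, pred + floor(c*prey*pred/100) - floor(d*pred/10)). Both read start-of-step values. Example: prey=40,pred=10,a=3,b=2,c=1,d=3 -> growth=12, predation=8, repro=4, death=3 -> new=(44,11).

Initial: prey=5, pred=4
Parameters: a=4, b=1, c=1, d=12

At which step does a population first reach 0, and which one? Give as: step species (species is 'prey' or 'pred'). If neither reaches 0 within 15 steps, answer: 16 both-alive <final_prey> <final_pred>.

Step 1: prey: 5+2-0=7; pred: 4+0-4=0
First extinction: pred at step 1

Answer: 1 pred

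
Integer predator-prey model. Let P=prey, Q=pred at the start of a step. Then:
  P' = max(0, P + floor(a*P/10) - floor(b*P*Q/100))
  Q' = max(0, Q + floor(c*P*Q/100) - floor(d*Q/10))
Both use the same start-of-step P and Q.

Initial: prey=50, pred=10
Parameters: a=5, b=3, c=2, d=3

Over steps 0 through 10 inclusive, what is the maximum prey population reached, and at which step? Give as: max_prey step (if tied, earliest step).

Step 1: prey: 50+25-15=60; pred: 10+10-3=17
Step 2: prey: 60+30-30=60; pred: 17+20-5=32
Step 3: prey: 60+30-57=33; pred: 32+38-9=61
Step 4: prey: 33+16-60=0; pred: 61+40-18=83
Step 5: prey: 0+0-0=0; pred: 83+0-24=59
Step 6: prey: 0+0-0=0; pred: 59+0-17=42
Step 7: prey: 0+0-0=0; pred: 42+0-12=30
Step 8: prey: 0+0-0=0; pred: 30+0-9=21
Step 9: prey: 0+0-0=0; pred: 21+0-6=15
Step 10: prey: 0+0-0=0; pred: 15+0-4=11
Max prey = 60 at step 1

Answer: 60 1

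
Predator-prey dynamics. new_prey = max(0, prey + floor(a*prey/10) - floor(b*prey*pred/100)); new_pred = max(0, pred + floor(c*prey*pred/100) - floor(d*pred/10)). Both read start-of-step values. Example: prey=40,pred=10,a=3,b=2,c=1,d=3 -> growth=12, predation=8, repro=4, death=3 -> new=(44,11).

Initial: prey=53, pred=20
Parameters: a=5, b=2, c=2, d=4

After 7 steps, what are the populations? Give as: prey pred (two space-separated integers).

Answer: 0 19

Derivation:
Step 1: prey: 53+26-21=58; pred: 20+21-8=33
Step 2: prey: 58+29-38=49; pred: 33+38-13=58
Step 3: prey: 49+24-56=17; pred: 58+56-23=91
Step 4: prey: 17+8-30=0; pred: 91+30-36=85
Step 5: prey: 0+0-0=0; pred: 85+0-34=51
Step 6: prey: 0+0-0=0; pred: 51+0-20=31
Step 7: prey: 0+0-0=0; pred: 31+0-12=19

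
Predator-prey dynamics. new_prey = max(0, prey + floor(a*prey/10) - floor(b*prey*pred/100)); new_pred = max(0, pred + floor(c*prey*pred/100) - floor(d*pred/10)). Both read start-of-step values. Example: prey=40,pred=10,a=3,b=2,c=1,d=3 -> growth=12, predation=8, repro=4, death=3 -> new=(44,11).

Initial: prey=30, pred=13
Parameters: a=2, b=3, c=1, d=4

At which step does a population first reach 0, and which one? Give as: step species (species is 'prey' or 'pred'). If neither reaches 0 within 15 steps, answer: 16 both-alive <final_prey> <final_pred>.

Step 1: prey: 30+6-11=25; pred: 13+3-5=11
Step 2: prey: 25+5-8=22; pred: 11+2-4=9
Step 3: prey: 22+4-5=21; pred: 9+1-3=7
Step 4: prey: 21+4-4=21; pred: 7+1-2=6
Step 5: prey: 21+4-3=22; pred: 6+1-2=5
Step 6: prey: 22+4-3=23; pred: 5+1-2=4
Step 7: prey: 23+4-2=25; pred: 4+0-1=3
Step 8: prey: 25+5-2=28; pred: 3+0-1=2
Step 9: prey: 28+5-1=32; pred: 2+0-0=2
Step 10: prey: 32+6-1=37; pred: 2+0-0=2
Step 11: prey: 37+7-2=42; pred: 2+0-0=2
Step 12: prey: 42+8-2=48; pred: 2+0-0=2
Step 13: prey: 48+9-2=55; pred: 2+0-0=2
Step 14: prey: 55+11-3=63; pred: 2+1-0=3
Step 15: prey: 63+12-5=70; pred: 3+1-1=3
No extinction within 15 steps

Answer: 16 both-alive 70 3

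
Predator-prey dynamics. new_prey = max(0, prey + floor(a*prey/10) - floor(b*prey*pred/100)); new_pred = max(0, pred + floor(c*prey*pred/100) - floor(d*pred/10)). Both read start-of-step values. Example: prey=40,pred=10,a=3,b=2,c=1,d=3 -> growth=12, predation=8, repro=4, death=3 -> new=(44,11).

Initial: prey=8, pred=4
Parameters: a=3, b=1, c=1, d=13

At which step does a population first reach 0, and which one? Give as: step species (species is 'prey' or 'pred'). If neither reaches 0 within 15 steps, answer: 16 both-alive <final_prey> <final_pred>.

Answer: 1 pred

Derivation:
Step 1: prey: 8+2-0=10; pred: 4+0-5=0
First extinction: pred at step 1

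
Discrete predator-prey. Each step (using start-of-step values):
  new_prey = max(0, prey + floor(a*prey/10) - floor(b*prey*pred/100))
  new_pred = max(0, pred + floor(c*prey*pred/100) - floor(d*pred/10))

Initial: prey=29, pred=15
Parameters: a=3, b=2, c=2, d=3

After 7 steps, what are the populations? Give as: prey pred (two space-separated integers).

Step 1: prey: 29+8-8=29; pred: 15+8-4=19
Step 2: prey: 29+8-11=26; pred: 19+11-5=25
Step 3: prey: 26+7-13=20; pred: 25+13-7=31
Step 4: prey: 20+6-12=14; pred: 31+12-9=34
Step 5: prey: 14+4-9=9; pred: 34+9-10=33
Step 6: prey: 9+2-5=6; pred: 33+5-9=29
Step 7: prey: 6+1-3=4; pred: 29+3-8=24

Answer: 4 24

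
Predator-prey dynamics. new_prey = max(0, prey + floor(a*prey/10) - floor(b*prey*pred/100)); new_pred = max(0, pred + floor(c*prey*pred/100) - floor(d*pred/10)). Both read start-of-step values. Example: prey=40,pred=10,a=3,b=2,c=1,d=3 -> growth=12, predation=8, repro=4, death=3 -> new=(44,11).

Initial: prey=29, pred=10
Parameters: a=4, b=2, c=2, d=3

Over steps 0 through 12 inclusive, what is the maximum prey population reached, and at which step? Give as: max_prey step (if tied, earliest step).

Step 1: prey: 29+11-5=35; pred: 10+5-3=12
Step 2: prey: 35+14-8=41; pred: 12+8-3=17
Step 3: prey: 41+16-13=44; pred: 17+13-5=25
Step 4: prey: 44+17-22=39; pred: 25+22-7=40
Step 5: prey: 39+15-31=23; pred: 40+31-12=59
Step 6: prey: 23+9-27=5; pred: 59+27-17=69
Step 7: prey: 5+2-6=1; pred: 69+6-20=55
Step 8: prey: 1+0-1=0; pred: 55+1-16=40
Step 9: prey: 0+0-0=0; pred: 40+0-12=28
Step 10: prey: 0+0-0=0; pred: 28+0-8=20
Step 11: prey: 0+0-0=0; pred: 20+0-6=14
Step 12: prey: 0+0-0=0; pred: 14+0-4=10
Max prey = 44 at step 3

Answer: 44 3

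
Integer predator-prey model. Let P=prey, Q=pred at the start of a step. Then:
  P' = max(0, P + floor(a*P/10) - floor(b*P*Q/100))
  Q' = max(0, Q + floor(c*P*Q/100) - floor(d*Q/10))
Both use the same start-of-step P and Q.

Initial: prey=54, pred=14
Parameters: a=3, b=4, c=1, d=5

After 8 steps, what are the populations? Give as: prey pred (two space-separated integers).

Answer: 33 2

Derivation:
Step 1: prey: 54+16-30=40; pred: 14+7-7=14
Step 2: prey: 40+12-22=30; pred: 14+5-7=12
Step 3: prey: 30+9-14=25; pred: 12+3-6=9
Step 4: prey: 25+7-9=23; pred: 9+2-4=7
Step 5: prey: 23+6-6=23; pred: 7+1-3=5
Step 6: prey: 23+6-4=25; pred: 5+1-2=4
Step 7: prey: 25+7-4=28; pred: 4+1-2=3
Step 8: prey: 28+8-3=33; pred: 3+0-1=2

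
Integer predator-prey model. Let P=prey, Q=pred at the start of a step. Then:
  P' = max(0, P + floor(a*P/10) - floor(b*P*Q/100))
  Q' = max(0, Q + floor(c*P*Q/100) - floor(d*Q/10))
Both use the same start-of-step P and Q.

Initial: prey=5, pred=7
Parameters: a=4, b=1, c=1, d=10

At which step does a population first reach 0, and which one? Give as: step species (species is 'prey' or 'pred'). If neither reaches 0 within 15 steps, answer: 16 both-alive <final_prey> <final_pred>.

Step 1: prey: 5+2-0=7; pred: 7+0-7=0
First extinction: pred at step 1

Answer: 1 pred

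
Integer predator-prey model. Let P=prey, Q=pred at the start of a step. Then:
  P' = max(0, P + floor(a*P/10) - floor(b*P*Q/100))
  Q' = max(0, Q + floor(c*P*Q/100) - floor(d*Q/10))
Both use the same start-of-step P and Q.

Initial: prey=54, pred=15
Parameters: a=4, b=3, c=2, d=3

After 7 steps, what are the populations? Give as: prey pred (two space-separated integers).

Step 1: prey: 54+21-24=51; pred: 15+16-4=27
Step 2: prey: 51+20-41=30; pred: 27+27-8=46
Step 3: prey: 30+12-41=1; pred: 46+27-13=60
Step 4: prey: 1+0-1=0; pred: 60+1-18=43
Step 5: prey: 0+0-0=0; pred: 43+0-12=31
Step 6: prey: 0+0-0=0; pred: 31+0-9=22
Step 7: prey: 0+0-0=0; pred: 22+0-6=16

Answer: 0 16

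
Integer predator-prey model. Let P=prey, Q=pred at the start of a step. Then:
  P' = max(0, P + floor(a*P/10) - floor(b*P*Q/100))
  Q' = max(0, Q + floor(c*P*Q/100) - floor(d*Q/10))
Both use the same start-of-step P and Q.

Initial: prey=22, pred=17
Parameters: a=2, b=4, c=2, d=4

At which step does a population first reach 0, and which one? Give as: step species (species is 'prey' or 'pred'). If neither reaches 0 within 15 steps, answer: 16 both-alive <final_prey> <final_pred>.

Step 1: prey: 22+4-14=12; pred: 17+7-6=18
Step 2: prey: 12+2-8=6; pred: 18+4-7=15
Step 3: prey: 6+1-3=4; pred: 15+1-6=10
Step 4: prey: 4+0-1=3; pred: 10+0-4=6
Step 5: prey: 3+0-0=3; pred: 6+0-2=4
Step 6: prey: 3+0-0=3; pred: 4+0-1=3
Step 7: prey: 3+0-0=3; pred: 3+0-1=2
Step 8: prey: 3+0-0=3; pred: 2+0-0=2
Steps 9-15: state stable at prey=3, pred=2 (no change)
No extinction within 15 steps

Answer: 16 both-alive 3 2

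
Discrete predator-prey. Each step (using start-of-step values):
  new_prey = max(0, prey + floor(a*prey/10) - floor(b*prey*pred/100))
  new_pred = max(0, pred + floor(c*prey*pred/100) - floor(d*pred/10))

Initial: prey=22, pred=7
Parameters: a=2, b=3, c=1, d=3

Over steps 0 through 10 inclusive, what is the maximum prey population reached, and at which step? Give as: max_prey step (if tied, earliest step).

Answer: 23 2

Derivation:
Step 1: prey: 22+4-4=22; pred: 7+1-2=6
Step 2: prey: 22+4-3=23; pred: 6+1-1=6
Step 3: prey: 23+4-4=23; pred: 6+1-1=6
Step 4: prey: 23+4-4=23; pred: 6+1-1=6
Step 5: prey: 23+4-4=23; pred: 6+1-1=6
Step 6: prey: 23+4-4=23; pred: 6+1-1=6
Step 7: prey: 23+4-4=23; pred: 6+1-1=6
Step 8: prey: 23+4-4=23; pred: 6+1-1=6
Step 9: prey: 23+4-4=23; pred: 6+1-1=6
Step 10: prey: 23+4-4=23; pred: 6+1-1=6
Max prey = 23 at step 2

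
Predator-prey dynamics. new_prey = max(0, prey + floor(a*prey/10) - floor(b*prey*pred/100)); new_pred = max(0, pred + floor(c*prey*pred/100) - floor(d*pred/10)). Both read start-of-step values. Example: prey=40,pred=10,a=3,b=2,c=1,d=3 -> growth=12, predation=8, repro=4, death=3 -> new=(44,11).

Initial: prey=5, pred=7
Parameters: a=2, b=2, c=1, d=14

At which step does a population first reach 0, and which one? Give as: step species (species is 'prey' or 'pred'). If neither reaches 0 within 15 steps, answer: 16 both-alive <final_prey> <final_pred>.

Step 1: prey: 5+1-0=6; pred: 7+0-9=0
First extinction: pred at step 1

Answer: 1 pred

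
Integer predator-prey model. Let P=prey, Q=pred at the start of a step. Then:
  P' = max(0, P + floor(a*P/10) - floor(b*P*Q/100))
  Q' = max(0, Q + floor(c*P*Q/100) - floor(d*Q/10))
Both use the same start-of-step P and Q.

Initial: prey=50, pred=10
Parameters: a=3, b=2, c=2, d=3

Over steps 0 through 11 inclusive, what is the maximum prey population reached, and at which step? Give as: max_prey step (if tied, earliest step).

Step 1: prey: 50+15-10=55; pred: 10+10-3=17
Step 2: prey: 55+16-18=53; pred: 17+18-5=30
Step 3: prey: 53+15-31=37; pred: 30+31-9=52
Step 4: prey: 37+11-38=10; pred: 52+38-15=75
Step 5: prey: 10+3-15=0; pred: 75+15-22=68
Step 6: prey: 0+0-0=0; pred: 68+0-20=48
Step 7: prey: 0+0-0=0; pred: 48+0-14=34
Step 8: prey: 0+0-0=0; pred: 34+0-10=24
Step 9: prey: 0+0-0=0; pred: 24+0-7=17
Step 10: prey: 0+0-0=0; pred: 17+0-5=12
Step 11: prey: 0+0-0=0; pred: 12+0-3=9
Max prey = 55 at step 1

Answer: 55 1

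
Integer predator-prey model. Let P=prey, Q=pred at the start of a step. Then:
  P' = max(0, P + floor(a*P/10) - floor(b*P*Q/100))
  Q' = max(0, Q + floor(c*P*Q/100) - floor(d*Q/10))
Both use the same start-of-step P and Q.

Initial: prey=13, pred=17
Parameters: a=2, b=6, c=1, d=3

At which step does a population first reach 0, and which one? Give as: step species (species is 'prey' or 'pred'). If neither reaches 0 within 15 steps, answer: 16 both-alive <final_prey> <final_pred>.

Step 1: prey: 13+2-13=2; pred: 17+2-5=14
Step 2: prey: 2+0-1=1; pred: 14+0-4=10
Step 3: prey: 1+0-0=1; pred: 10+0-3=7
Step 4: prey: 1+0-0=1; pred: 7+0-2=5
Step 5: prey: 1+0-0=1; pred: 5+0-1=4
Step 6: prey: 1+0-0=1; pred: 4+0-1=3
Step 7: prey: 1+0-0=1; pred: 3+0-0=3
Steps 8-15: state stable at prey=1, pred=3 (no change)
No extinction within 15 steps

Answer: 16 both-alive 1 3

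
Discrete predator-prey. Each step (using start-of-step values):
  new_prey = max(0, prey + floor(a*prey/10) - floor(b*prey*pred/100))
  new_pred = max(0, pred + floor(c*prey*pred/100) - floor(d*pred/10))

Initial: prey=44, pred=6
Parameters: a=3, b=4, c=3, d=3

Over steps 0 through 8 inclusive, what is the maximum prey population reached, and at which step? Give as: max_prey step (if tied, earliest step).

Answer: 47 1

Derivation:
Step 1: prey: 44+13-10=47; pred: 6+7-1=12
Step 2: prey: 47+14-22=39; pred: 12+16-3=25
Step 3: prey: 39+11-39=11; pred: 25+29-7=47
Step 4: prey: 11+3-20=0; pred: 47+15-14=48
Step 5: prey: 0+0-0=0; pred: 48+0-14=34
Step 6: prey: 0+0-0=0; pred: 34+0-10=24
Step 7: prey: 0+0-0=0; pred: 24+0-7=17
Step 8: prey: 0+0-0=0; pred: 17+0-5=12
Max prey = 47 at step 1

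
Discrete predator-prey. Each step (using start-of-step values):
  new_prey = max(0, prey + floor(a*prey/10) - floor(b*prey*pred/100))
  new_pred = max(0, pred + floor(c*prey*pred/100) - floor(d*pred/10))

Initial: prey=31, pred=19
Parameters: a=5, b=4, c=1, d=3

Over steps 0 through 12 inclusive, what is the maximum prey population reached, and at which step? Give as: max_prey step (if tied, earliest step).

Step 1: prey: 31+15-23=23; pred: 19+5-5=19
Step 2: prey: 23+11-17=17; pred: 19+4-5=18
Step 3: prey: 17+8-12=13; pred: 18+3-5=16
Step 4: prey: 13+6-8=11; pred: 16+2-4=14
Step 5: prey: 11+5-6=10; pred: 14+1-4=11
Step 6: prey: 10+5-4=11; pred: 11+1-3=9
Step 7: prey: 11+5-3=13; pred: 9+0-2=7
Step 8: prey: 13+6-3=16; pred: 7+0-2=5
Step 9: prey: 16+8-3=21; pred: 5+0-1=4
Step 10: prey: 21+10-3=28; pred: 4+0-1=3
Step 11: prey: 28+14-3=39; pred: 3+0-0=3
Step 12: prey: 39+19-4=54; pred: 3+1-0=4
Max prey = 54 at step 12

Answer: 54 12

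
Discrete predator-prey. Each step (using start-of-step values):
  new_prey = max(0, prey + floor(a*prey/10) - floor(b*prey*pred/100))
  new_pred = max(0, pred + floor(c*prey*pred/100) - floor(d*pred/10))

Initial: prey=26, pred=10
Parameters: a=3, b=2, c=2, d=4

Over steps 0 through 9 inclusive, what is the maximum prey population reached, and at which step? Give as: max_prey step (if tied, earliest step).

Step 1: prey: 26+7-5=28; pred: 10+5-4=11
Step 2: prey: 28+8-6=30; pred: 11+6-4=13
Step 3: prey: 30+9-7=32; pred: 13+7-5=15
Step 4: prey: 32+9-9=32; pred: 15+9-6=18
Step 5: prey: 32+9-11=30; pred: 18+11-7=22
Step 6: prey: 30+9-13=26; pred: 22+13-8=27
Step 7: prey: 26+7-14=19; pred: 27+14-10=31
Step 8: prey: 19+5-11=13; pred: 31+11-12=30
Step 9: prey: 13+3-7=9; pred: 30+7-12=25
Max prey = 32 at step 3

Answer: 32 3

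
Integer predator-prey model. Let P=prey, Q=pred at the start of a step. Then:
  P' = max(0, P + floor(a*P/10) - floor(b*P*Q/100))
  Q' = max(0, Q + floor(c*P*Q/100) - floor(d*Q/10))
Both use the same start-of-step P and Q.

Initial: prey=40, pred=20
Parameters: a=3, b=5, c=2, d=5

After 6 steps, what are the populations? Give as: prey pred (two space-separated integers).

Answer: 0 2

Derivation:
Step 1: prey: 40+12-40=12; pred: 20+16-10=26
Step 2: prey: 12+3-15=0; pred: 26+6-13=19
Step 3: prey: 0+0-0=0; pred: 19+0-9=10
Step 4: prey: 0+0-0=0; pred: 10+0-5=5
Step 5: prey: 0+0-0=0; pred: 5+0-2=3
Step 6: prey: 0+0-0=0; pred: 3+0-1=2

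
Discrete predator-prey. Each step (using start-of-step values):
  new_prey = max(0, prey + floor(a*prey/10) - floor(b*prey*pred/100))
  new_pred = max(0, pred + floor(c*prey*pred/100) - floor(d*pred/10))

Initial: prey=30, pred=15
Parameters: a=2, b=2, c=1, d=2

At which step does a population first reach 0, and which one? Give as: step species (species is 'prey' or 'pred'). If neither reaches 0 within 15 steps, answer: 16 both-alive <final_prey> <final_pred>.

Answer: 16 both-alive 10 4

Derivation:
Step 1: prey: 30+6-9=27; pred: 15+4-3=16
Step 2: prey: 27+5-8=24; pred: 16+4-3=17
Step 3: prey: 24+4-8=20; pred: 17+4-3=18
Step 4: prey: 20+4-7=17; pred: 18+3-3=18
Step 5: prey: 17+3-6=14; pred: 18+3-3=18
Step 6: prey: 14+2-5=11; pred: 18+2-3=17
Step 7: prey: 11+2-3=10; pred: 17+1-3=15
Step 8: prey: 10+2-3=9; pred: 15+1-3=13
Step 9: prey: 9+1-2=8; pred: 13+1-2=12
Step 10: prey: 8+1-1=8; pred: 12+0-2=10
Step 11: prey: 8+1-1=8; pred: 10+0-2=8
Step 12: prey: 8+1-1=8; pred: 8+0-1=7
Step 13: prey: 8+1-1=8; pred: 7+0-1=6
Step 14: prey: 8+1-0=9; pred: 6+0-1=5
Step 15: prey: 9+1-0=10; pred: 5+0-1=4
No extinction within 15 steps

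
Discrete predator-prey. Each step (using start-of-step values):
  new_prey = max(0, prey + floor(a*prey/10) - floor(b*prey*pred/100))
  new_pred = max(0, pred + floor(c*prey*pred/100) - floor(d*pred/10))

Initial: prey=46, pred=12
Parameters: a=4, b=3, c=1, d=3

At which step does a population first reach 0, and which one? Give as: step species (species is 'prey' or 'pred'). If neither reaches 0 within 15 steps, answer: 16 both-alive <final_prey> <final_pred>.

Answer: 16 both-alive 21 3

Derivation:
Step 1: prey: 46+18-16=48; pred: 12+5-3=14
Step 2: prey: 48+19-20=47; pred: 14+6-4=16
Step 3: prey: 47+18-22=43; pred: 16+7-4=19
Step 4: prey: 43+17-24=36; pred: 19+8-5=22
Step 5: prey: 36+14-23=27; pred: 22+7-6=23
Step 6: prey: 27+10-18=19; pred: 23+6-6=23
Step 7: prey: 19+7-13=13; pred: 23+4-6=21
Step 8: prey: 13+5-8=10; pred: 21+2-6=17
Step 9: prey: 10+4-5=9; pred: 17+1-5=13
Step 10: prey: 9+3-3=9; pred: 13+1-3=11
Step 11: prey: 9+3-2=10; pred: 11+0-3=8
Step 12: prey: 10+4-2=12; pred: 8+0-2=6
Step 13: prey: 12+4-2=14; pred: 6+0-1=5
Step 14: prey: 14+5-2=17; pred: 5+0-1=4
Step 15: prey: 17+6-2=21; pred: 4+0-1=3
No extinction within 15 steps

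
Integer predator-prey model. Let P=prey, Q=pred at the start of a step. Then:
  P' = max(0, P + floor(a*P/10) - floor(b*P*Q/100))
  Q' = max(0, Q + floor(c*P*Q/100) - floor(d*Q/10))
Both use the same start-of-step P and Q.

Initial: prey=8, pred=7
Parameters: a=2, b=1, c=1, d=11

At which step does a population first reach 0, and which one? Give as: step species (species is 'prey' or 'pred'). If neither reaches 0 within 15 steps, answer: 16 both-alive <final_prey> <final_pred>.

Step 1: prey: 8+1-0=9; pred: 7+0-7=0
First extinction: pred at step 1

Answer: 1 pred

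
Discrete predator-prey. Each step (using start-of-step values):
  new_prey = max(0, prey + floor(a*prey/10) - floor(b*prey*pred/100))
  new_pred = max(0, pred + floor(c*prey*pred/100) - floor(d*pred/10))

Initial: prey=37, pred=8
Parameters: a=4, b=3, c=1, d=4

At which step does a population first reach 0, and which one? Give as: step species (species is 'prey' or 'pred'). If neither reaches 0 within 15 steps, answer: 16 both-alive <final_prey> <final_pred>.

Step 1: prey: 37+14-8=43; pred: 8+2-3=7
Step 2: prey: 43+17-9=51; pred: 7+3-2=8
Step 3: prey: 51+20-12=59; pred: 8+4-3=9
Step 4: prey: 59+23-15=67; pred: 9+5-3=11
Step 5: prey: 67+26-22=71; pred: 11+7-4=14
Step 6: prey: 71+28-29=70; pred: 14+9-5=18
Step 7: prey: 70+28-37=61; pred: 18+12-7=23
Step 8: prey: 61+24-42=43; pred: 23+14-9=28
Step 9: prey: 43+17-36=24; pred: 28+12-11=29
Step 10: prey: 24+9-20=13; pred: 29+6-11=24
Step 11: prey: 13+5-9=9; pred: 24+3-9=18
Step 12: prey: 9+3-4=8; pred: 18+1-7=12
Step 13: prey: 8+3-2=9; pred: 12+0-4=8
Step 14: prey: 9+3-2=10; pred: 8+0-3=5
Step 15: prey: 10+4-1=13; pred: 5+0-2=3
No extinction within 15 steps

Answer: 16 both-alive 13 3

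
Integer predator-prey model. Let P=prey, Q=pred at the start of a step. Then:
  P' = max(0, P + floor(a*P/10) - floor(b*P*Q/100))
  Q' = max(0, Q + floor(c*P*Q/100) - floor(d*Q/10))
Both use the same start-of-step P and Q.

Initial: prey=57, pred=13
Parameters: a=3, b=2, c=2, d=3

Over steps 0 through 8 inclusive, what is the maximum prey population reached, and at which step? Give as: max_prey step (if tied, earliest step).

Answer: 60 1

Derivation:
Step 1: prey: 57+17-14=60; pred: 13+14-3=24
Step 2: prey: 60+18-28=50; pred: 24+28-7=45
Step 3: prey: 50+15-45=20; pred: 45+45-13=77
Step 4: prey: 20+6-30=0; pred: 77+30-23=84
Step 5: prey: 0+0-0=0; pred: 84+0-25=59
Step 6: prey: 0+0-0=0; pred: 59+0-17=42
Step 7: prey: 0+0-0=0; pred: 42+0-12=30
Step 8: prey: 0+0-0=0; pred: 30+0-9=21
Max prey = 60 at step 1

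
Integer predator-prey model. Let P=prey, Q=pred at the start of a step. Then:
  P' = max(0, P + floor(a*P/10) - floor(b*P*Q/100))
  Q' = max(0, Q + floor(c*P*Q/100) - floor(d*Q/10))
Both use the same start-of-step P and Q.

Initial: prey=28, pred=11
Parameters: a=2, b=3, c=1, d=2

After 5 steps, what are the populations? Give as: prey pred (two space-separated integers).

Step 1: prey: 28+5-9=24; pred: 11+3-2=12
Step 2: prey: 24+4-8=20; pred: 12+2-2=12
Step 3: prey: 20+4-7=17; pred: 12+2-2=12
Step 4: prey: 17+3-6=14; pred: 12+2-2=12
Step 5: prey: 14+2-5=11; pred: 12+1-2=11

Answer: 11 11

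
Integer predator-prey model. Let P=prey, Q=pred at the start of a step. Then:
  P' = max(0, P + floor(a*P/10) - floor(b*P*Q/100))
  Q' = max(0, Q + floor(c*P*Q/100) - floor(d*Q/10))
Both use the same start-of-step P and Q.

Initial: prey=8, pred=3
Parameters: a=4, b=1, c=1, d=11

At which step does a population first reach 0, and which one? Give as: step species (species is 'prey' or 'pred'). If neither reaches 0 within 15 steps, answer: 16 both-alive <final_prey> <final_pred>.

Step 1: prey: 8+3-0=11; pred: 3+0-3=0
First extinction: pred at step 1

Answer: 1 pred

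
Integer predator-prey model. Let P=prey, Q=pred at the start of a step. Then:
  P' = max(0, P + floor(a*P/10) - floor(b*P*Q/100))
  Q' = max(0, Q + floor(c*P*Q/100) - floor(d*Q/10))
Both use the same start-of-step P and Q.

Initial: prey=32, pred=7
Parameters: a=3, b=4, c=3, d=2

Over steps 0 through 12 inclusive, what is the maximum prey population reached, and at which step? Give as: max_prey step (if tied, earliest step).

Step 1: prey: 32+9-8=33; pred: 7+6-1=12
Step 2: prey: 33+9-15=27; pred: 12+11-2=21
Step 3: prey: 27+8-22=13; pred: 21+17-4=34
Step 4: prey: 13+3-17=0; pred: 34+13-6=41
Step 5: prey: 0+0-0=0; pred: 41+0-8=33
Step 6: prey: 0+0-0=0; pred: 33+0-6=27
Step 7: prey: 0+0-0=0; pred: 27+0-5=22
Step 8: prey: 0+0-0=0; pred: 22+0-4=18
Step 9: prey: 0+0-0=0; pred: 18+0-3=15
Step 10: prey: 0+0-0=0; pred: 15+0-3=12
Step 11: prey: 0+0-0=0; pred: 12+0-2=10
Step 12: prey: 0+0-0=0; pred: 10+0-2=8
Max prey = 33 at step 1

Answer: 33 1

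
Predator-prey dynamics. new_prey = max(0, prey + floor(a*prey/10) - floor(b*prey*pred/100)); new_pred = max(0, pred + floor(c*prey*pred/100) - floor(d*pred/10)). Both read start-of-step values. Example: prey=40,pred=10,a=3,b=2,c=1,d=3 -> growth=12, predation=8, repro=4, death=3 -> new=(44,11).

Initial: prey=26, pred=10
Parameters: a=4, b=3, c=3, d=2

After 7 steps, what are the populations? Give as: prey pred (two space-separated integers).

Step 1: prey: 26+10-7=29; pred: 10+7-2=15
Step 2: prey: 29+11-13=27; pred: 15+13-3=25
Step 3: prey: 27+10-20=17; pred: 25+20-5=40
Step 4: prey: 17+6-20=3; pred: 40+20-8=52
Step 5: prey: 3+1-4=0; pred: 52+4-10=46
Step 6: prey: 0+0-0=0; pred: 46+0-9=37
Step 7: prey: 0+0-0=0; pred: 37+0-7=30

Answer: 0 30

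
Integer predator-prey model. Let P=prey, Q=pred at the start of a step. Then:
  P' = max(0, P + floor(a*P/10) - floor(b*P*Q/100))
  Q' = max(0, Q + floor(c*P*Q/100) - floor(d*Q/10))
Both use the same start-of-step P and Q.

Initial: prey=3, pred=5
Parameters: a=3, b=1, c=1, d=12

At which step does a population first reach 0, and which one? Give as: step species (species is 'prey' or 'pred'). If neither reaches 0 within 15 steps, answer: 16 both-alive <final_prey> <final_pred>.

Answer: 1 pred

Derivation:
Step 1: prey: 3+0-0=3; pred: 5+0-6=0
First extinction: pred at step 1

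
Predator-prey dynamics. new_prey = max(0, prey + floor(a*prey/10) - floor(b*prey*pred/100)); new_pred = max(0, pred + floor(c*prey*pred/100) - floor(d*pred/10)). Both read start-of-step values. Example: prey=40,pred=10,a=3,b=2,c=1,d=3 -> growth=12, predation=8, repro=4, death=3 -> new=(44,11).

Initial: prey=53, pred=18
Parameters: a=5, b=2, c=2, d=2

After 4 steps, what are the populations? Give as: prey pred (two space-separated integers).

Step 1: prey: 53+26-19=60; pred: 18+19-3=34
Step 2: prey: 60+30-40=50; pred: 34+40-6=68
Step 3: prey: 50+25-68=7; pred: 68+68-13=123
Step 4: prey: 7+3-17=0; pred: 123+17-24=116

Answer: 0 116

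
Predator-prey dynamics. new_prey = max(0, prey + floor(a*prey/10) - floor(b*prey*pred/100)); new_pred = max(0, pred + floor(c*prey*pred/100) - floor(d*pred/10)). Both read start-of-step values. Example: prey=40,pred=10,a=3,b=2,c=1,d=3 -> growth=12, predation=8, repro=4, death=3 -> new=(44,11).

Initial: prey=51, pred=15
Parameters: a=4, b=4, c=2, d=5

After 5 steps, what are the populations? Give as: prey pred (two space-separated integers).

Answer: 1 8

Derivation:
Step 1: prey: 51+20-30=41; pred: 15+15-7=23
Step 2: prey: 41+16-37=20; pred: 23+18-11=30
Step 3: prey: 20+8-24=4; pred: 30+12-15=27
Step 4: prey: 4+1-4=1; pred: 27+2-13=16
Step 5: prey: 1+0-0=1; pred: 16+0-8=8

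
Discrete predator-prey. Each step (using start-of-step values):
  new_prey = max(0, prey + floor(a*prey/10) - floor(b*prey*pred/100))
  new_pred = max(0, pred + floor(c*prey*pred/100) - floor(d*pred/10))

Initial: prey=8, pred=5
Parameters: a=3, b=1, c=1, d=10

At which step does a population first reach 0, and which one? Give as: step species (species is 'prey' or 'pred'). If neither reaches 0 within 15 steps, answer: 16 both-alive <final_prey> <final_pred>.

Step 1: prey: 8+2-0=10; pred: 5+0-5=0
First extinction: pred at step 1

Answer: 1 pred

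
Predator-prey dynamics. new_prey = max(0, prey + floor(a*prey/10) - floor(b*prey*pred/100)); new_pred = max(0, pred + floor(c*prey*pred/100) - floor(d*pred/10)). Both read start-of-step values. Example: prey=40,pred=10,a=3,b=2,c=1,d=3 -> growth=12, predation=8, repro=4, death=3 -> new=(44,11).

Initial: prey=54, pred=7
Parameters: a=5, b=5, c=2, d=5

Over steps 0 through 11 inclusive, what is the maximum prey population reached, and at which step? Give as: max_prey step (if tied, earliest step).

Step 1: prey: 54+27-18=63; pred: 7+7-3=11
Step 2: prey: 63+31-34=60; pred: 11+13-5=19
Step 3: prey: 60+30-57=33; pred: 19+22-9=32
Step 4: prey: 33+16-52=0; pred: 32+21-16=37
Step 5: prey: 0+0-0=0; pred: 37+0-18=19
Step 6: prey: 0+0-0=0; pred: 19+0-9=10
Step 7: prey: 0+0-0=0; pred: 10+0-5=5
Step 8: prey: 0+0-0=0; pred: 5+0-2=3
Step 9: prey: 0+0-0=0; pred: 3+0-1=2
Step 10: prey: 0+0-0=0; pred: 2+0-1=1
Step 11: prey: 0+0-0=0; pred: 1+0-0=1
Max prey = 63 at step 1

Answer: 63 1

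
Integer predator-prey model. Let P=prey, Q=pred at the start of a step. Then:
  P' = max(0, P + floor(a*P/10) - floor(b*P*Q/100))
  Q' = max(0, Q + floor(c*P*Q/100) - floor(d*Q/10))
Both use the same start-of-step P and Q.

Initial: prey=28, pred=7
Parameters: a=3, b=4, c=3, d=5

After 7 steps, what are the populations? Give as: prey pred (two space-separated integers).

Answer: 4 8

Derivation:
Step 1: prey: 28+8-7=29; pred: 7+5-3=9
Step 2: prey: 29+8-10=27; pred: 9+7-4=12
Step 3: prey: 27+8-12=23; pred: 12+9-6=15
Step 4: prey: 23+6-13=16; pred: 15+10-7=18
Step 5: prey: 16+4-11=9; pred: 18+8-9=17
Step 6: prey: 9+2-6=5; pred: 17+4-8=13
Step 7: prey: 5+1-2=4; pred: 13+1-6=8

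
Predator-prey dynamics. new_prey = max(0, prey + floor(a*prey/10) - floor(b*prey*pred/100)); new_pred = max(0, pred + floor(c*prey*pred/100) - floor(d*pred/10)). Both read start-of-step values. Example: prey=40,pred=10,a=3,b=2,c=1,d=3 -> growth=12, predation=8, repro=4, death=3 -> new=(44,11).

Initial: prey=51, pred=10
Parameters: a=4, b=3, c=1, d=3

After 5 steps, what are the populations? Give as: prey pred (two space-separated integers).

Step 1: prey: 51+20-15=56; pred: 10+5-3=12
Step 2: prey: 56+22-20=58; pred: 12+6-3=15
Step 3: prey: 58+23-26=55; pred: 15+8-4=19
Step 4: prey: 55+22-31=46; pred: 19+10-5=24
Step 5: prey: 46+18-33=31; pred: 24+11-7=28

Answer: 31 28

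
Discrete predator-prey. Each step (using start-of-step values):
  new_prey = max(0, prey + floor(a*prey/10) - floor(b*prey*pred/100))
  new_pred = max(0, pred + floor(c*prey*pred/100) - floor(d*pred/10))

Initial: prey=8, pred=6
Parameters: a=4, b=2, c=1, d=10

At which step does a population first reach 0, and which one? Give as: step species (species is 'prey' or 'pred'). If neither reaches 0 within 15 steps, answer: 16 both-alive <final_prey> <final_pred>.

Answer: 1 pred

Derivation:
Step 1: prey: 8+3-0=11; pred: 6+0-6=0
First extinction: pred at step 1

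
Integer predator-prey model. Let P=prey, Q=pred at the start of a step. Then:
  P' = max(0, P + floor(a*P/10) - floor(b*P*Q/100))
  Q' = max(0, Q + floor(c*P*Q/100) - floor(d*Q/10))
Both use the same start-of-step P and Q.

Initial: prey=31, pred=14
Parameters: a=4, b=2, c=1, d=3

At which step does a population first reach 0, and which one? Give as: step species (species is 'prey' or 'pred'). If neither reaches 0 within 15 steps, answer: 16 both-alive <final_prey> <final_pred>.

Step 1: prey: 31+12-8=35; pred: 14+4-4=14
Step 2: prey: 35+14-9=40; pred: 14+4-4=14
Step 3: prey: 40+16-11=45; pred: 14+5-4=15
Step 4: prey: 45+18-13=50; pred: 15+6-4=17
Step 5: prey: 50+20-17=53; pred: 17+8-5=20
Step 6: prey: 53+21-21=53; pred: 20+10-6=24
Step 7: prey: 53+21-25=49; pred: 24+12-7=29
Step 8: prey: 49+19-28=40; pred: 29+14-8=35
Step 9: prey: 40+16-28=28; pred: 35+14-10=39
Step 10: prey: 28+11-21=18; pred: 39+10-11=38
Step 11: prey: 18+7-13=12; pred: 38+6-11=33
Step 12: prey: 12+4-7=9; pred: 33+3-9=27
Step 13: prey: 9+3-4=8; pred: 27+2-8=21
Step 14: prey: 8+3-3=8; pred: 21+1-6=16
Step 15: prey: 8+3-2=9; pred: 16+1-4=13
No extinction within 15 steps

Answer: 16 both-alive 9 13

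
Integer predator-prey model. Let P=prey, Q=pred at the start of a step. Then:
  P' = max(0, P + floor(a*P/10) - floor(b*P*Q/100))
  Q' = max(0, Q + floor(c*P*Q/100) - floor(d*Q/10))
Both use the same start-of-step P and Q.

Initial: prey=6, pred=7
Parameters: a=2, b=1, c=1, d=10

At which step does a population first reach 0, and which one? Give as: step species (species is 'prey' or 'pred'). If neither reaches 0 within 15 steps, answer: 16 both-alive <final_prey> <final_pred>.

Step 1: prey: 6+1-0=7; pred: 7+0-7=0
First extinction: pred at step 1

Answer: 1 pred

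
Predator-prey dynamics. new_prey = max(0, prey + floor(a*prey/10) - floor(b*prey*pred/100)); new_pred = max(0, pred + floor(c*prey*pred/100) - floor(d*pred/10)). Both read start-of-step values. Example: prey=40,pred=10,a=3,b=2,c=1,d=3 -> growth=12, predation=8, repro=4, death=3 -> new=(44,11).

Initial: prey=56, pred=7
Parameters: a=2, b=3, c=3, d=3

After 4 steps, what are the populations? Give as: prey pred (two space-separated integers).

Answer: 0 58

Derivation:
Step 1: prey: 56+11-11=56; pred: 7+11-2=16
Step 2: prey: 56+11-26=41; pred: 16+26-4=38
Step 3: prey: 41+8-46=3; pred: 38+46-11=73
Step 4: prey: 3+0-6=0; pred: 73+6-21=58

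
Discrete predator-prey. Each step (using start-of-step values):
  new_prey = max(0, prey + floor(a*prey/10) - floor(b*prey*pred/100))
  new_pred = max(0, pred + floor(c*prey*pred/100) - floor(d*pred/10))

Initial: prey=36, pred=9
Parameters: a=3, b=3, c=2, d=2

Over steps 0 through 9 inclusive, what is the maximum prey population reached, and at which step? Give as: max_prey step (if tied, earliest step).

Step 1: prey: 36+10-9=37; pred: 9+6-1=14
Step 2: prey: 37+11-15=33; pred: 14+10-2=22
Step 3: prey: 33+9-21=21; pred: 22+14-4=32
Step 4: prey: 21+6-20=7; pred: 32+13-6=39
Step 5: prey: 7+2-8=1; pred: 39+5-7=37
Step 6: prey: 1+0-1=0; pred: 37+0-7=30
Step 7: prey: 0+0-0=0; pred: 30+0-6=24
Step 8: prey: 0+0-0=0; pred: 24+0-4=20
Step 9: prey: 0+0-0=0; pred: 20+0-4=16
Max prey = 37 at step 1

Answer: 37 1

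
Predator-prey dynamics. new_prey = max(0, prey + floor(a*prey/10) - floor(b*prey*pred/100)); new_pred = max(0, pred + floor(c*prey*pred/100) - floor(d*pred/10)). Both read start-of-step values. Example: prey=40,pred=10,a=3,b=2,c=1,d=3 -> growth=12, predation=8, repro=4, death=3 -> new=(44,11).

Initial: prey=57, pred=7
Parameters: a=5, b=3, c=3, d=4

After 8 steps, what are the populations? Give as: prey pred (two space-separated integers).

Step 1: prey: 57+28-11=74; pred: 7+11-2=16
Step 2: prey: 74+37-35=76; pred: 16+35-6=45
Step 3: prey: 76+38-102=12; pred: 45+102-18=129
Step 4: prey: 12+6-46=0; pred: 129+46-51=124
Step 5: prey: 0+0-0=0; pred: 124+0-49=75
Step 6: prey: 0+0-0=0; pred: 75+0-30=45
Step 7: prey: 0+0-0=0; pred: 45+0-18=27
Step 8: prey: 0+0-0=0; pred: 27+0-10=17

Answer: 0 17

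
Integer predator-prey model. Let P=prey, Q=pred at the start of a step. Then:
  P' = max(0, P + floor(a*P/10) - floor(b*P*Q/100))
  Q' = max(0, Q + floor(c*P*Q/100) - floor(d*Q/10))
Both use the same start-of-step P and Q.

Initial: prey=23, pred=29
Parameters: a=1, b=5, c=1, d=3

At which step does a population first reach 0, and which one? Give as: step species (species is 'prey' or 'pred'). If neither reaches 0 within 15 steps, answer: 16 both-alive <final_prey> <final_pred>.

Step 1: prey: 23+2-33=0; pred: 29+6-8=27
First extinction: prey at step 1

Answer: 1 prey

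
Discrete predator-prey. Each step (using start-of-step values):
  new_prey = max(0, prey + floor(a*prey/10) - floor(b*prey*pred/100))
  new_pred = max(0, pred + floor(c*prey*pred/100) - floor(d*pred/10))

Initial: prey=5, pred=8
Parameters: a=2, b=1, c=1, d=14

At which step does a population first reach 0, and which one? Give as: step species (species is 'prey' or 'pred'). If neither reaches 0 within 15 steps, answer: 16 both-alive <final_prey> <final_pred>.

Answer: 1 pred

Derivation:
Step 1: prey: 5+1-0=6; pred: 8+0-11=0
First extinction: pred at step 1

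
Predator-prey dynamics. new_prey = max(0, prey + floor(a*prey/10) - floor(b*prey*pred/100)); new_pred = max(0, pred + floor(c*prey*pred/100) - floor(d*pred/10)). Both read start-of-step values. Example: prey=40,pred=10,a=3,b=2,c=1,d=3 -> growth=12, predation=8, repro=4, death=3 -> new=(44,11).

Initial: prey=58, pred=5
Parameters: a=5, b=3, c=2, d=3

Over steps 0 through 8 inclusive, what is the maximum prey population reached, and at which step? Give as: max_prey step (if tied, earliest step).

Answer: 97 2

Derivation:
Step 1: prey: 58+29-8=79; pred: 5+5-1=9
Step 2: prey: 79+39-21=97; pred: 9+14-2=21
Step 3: prey: 97+48-61=84; pred: 21+40-6=55
Step 4: prey: 84+42-138=0; pred: 55+92-16=131
Step 5: prey: 0+0-0=0; pred: 131+0-39=92
Step 6: prey: 0+0-0=0; pred: 92+0-27=65
Step 7: prey: 0+0-0=0; pred: 65+0-19=46
Step 8: prey: 0+0-0=0; pred: 46+0-13=33
Max prey = 97 at step 2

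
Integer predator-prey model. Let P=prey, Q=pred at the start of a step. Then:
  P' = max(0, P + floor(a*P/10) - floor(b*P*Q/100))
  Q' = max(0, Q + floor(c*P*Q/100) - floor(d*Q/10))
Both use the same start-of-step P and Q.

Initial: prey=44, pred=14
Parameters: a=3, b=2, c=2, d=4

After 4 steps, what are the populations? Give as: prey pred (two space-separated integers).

Step 1: prey: 44+13-12=45; pred: 14+12-5=21
Step 2: prey: 45+13-18=40; pred: 21+18-8=31
Step 3: prey: 40+12-24=28; pred: 31+24-12=43
Step 4: prey: 28+8-24=12; pred: 43+24-17=50

Answer: 12 50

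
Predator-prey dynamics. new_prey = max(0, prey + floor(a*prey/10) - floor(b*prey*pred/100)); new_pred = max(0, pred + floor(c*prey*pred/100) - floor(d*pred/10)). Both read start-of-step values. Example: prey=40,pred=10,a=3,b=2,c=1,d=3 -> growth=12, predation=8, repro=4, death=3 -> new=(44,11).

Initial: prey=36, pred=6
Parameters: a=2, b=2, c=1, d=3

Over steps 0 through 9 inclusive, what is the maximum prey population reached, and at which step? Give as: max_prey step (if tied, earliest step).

Answer: 49 6

Derivation:
Step 1: prey: 36+7-4=39; pred: 6+2-1=7
Step 2: prey: 39+7-5=41; pred: 7+2-2=7
Step 3: prey: 41+8-5=44; pred: 7+2-2=7
Step 4: prey: 44+8-6=46; pred: 7+3-2=8
Step 5: prey: 46+9-7=48; pred: 8+3-2=9
Step 6: prey: 48+9-8=49; pred: 9+4-2=11
Step 7: prey: 49+9-10=48; pred: 11+5-3=13
Step 8: prey: 48+9-12=45; pred: 13+6-3=16
Step 9: prey: 45+9-14=40; pred: 16+7-4=19
Max prey = 49 at step 6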